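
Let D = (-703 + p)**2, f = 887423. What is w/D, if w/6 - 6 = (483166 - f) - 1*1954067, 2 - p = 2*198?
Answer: -14149908/1203409 ≈ -11.758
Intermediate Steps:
p = -394 (p = 2 - 2*198 = 2 - 1*396 = 2 - 396 = -394)
w = -14149908 (w = 36 + 6*((483166 - 1*887423) - 1*1954067) = 36 + 6*((483166 - 887423) - 1954067) = 36 + 6*(-404257 - 1954067) = 36 + 6*(-2358324) = 36 - 14149944 = -14149908)
D = 1203409 (D = (-703 - 394)**2 = (-1097)**2 = 1203409)
w/D = -14149908/1203409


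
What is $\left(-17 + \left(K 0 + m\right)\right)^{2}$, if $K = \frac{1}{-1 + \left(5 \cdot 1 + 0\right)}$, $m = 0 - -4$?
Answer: $169$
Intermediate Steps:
$m = 4$ ($m = 0 + 4 = 4$)
$K = \frac{1}{4}$ ($K = \frac{1}{-1 + \left(5 + 0\right)} = \frac{1}{-1 + 5} = \frac{1}{4} \approx 0.25$)
$\left(-17 + \left(K 0 + m\right)\right)^{2} = \left(-17 + \left(\frac{1}{4} \cdot 0 + 4\right)\right)^{2} = \left(-17 + \left(0 + 4\right)\right)^{2} = \left(-17 + 4\right)^{2} = \left(-13\right)^{2} = 169$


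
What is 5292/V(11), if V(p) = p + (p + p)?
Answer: 1764/11 ≈ 160.36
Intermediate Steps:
V(p) = 3*p (V(p) = p + 2*p = 3*p)
5292/V(11) = 5292/((3*11)) = 5292/33 = 5292*(1/33) = 1764/11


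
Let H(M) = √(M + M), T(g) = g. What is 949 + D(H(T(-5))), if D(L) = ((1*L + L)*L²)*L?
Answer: 1149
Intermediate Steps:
H(M) = √2*√M (H(M) = √(2*M) = √2*√M)
D(L) = 2*L⁴ (D(L) = ((L + L)*L²)*L = ((2*L)*L²)*L = (2*L³)*L = 2*L⁴)
949 + D(H(T(-5))) = 949 + 2*(√2*√(-5))⁴ = 949 + 2*(√2*(I*√5))⁴ = 949 + 2*(I*√10)⁴ = 949 + 2*100 = 949 + 200 = 1149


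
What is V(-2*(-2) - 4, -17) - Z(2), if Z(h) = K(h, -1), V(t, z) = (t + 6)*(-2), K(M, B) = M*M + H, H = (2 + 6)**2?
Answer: -80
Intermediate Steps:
H = 64 (H = 8**2 = 64)
K(M, B) = 64 + M**2 (K(M, B) = M*M + 64 = M**2 + 64 = 64 + M**2)
V(t, z) = -12 - 2*t (V(t, z) = (6 + t)*(-2) = -12 - 2*t)
Z(h) = 64 + h**2
V(-2*(-2) - 4, -17) - Z(2) = (-12 - 2*(-2*(-2) - 4)) - (64 + 2**2) = (-12 - 2*(4 - 4)) - (64 + 4) = (-12 - 2*0) - 1*68 = (-12 + 0) - 68 = -12 - 68 = -80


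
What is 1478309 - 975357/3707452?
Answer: 5480758683311/3707452 ≈ 1.4783e+6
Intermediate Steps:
1478309 - 975357/3707452 = 5480758683311/3707452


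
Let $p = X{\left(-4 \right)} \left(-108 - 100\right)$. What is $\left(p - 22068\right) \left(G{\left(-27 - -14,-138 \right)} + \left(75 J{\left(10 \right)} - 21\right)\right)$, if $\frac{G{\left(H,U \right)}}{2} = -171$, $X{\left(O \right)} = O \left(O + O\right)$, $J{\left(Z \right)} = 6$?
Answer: $-2498988$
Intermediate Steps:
$X{\left(O \right)} = 2 O^{2}$ ($X{\left(O \right)} = O 2 O = 2 O^{2}$)
$G{\left(H,U \right)} = -342$ ($G{\left(H,U \right)} = 2 \left(-171\right) = -342$)
$p = -6656$ ($p = 2 \left(-4\right)^{2} \left(-108 - 100\right) = 2 \cdot 16 \left(-208\right) = 32 \left(-208\right) = -6656$)
$\left(p - 22068\right) \left(G{\left(-27 - -14,-138 \right)} + \left(75 J{\left(10 \right)} - 21\right)\right) = \left(-6656 - 22068\right) \left(-342 + \left(75 \cdot 6 - 21\right)\right) = - 28724 \left(-342 + \left(450 - 21\right)\right) = - 28724 \left(-342 + 429\right) = \left(-28724\right) 87 = -2498988$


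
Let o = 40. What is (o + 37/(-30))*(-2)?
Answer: -1163/15 ≈ -77.533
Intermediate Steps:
(o + 37/(-30))*(-2) = (40 + 37/(-30))*(-2) = (40 + 37*(-1/30))*(-2) = (40 - 37/30)*(-2) = (1163/30)*(-2) = -1163/15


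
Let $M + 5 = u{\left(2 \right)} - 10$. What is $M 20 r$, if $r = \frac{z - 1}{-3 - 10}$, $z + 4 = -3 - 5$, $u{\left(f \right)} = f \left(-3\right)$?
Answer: $-420$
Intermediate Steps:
$u{\left(f \right)} = - 3 f$
$z = -12$ ($z = -4 - 8 = -12$)
$r = 1$ ($r = \frac{-12 - 1}{-3 - 10} = - \frac{13}{-13} = \left(-13\right) \left(- \frac{1}{13}\right) = 1$)
$M = -21$ ($M = -5 - 16 = -21$)
$M 20 r = \left(-21\right) 20 \cdot 1 = \left(-420\right) 1 = -420$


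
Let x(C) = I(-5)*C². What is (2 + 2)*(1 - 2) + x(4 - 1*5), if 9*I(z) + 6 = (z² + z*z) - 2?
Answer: ⅔ ≈ 0.66667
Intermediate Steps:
I(z) = -8/9 + 2*z²/9 (I(z) = -⅔ + ((z² + z*z) - 2)/9 = -⅔ + ((z² + z²) - 2)/9 = -⅔ + (2*z² - 2)/9 = -⅔ + (-2 + 2*z²)/9 = -⅔ + (-2/9 + 2*z²/9) = -8/9 + 2*z²/9)
x(C) = 14*C²/3 (x(C) = (-8/9 + (2/9)*(-5)²)*C² = (-8/9 + (2/9)*25)*C² = (-8/9 + 50/9)*C² = 14*C²/3)
(2 + 2)*(1 - 2) + x(4 - 1*5) = (2 + 2)*(1 - 2) + 14*(4 - 1*5)²/3 = 4*(-1) + 14*(4 - 5)²/3 = -4 + (14/3)*(-1)² = -4 + (14/3)*1 = -4 + 14/3 = ⅔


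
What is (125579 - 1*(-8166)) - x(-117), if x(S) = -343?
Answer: 134088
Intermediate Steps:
(125579 - 1*(-8166)) - x(-117) = (125579 - 1*(-8166)) - 1*(-343) = (125579 + 8166) + 343 = 133745 + 343 = 134088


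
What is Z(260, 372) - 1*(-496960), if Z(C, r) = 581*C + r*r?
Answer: 786404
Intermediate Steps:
Z(C, r) = r**2 + 581*C (Z(C, r) = 581*C + r**2 = r**2 + 581*C)
Z(260, 372) - 1*(-496960) = (372**2 + 581*260) - 1*(-496960) = (138384 + 151060) + 496960 = 289444 + 496960 = 786404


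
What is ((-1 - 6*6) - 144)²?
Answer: 32761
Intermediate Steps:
((-1 - 6*6) - 144)² = ((-1 - 36) - 144)² = (-37 - 144)² = (-181)² = 32761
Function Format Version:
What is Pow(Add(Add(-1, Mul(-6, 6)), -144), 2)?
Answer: 32761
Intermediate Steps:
Pow(Add(Add(-1, Mul(-6, 6)), -144), 2) = Pow(Add(Add(-1, -36), -144), 2) = Pow(Add(-37, -144), 2) = Pow(-181, 2) = 32761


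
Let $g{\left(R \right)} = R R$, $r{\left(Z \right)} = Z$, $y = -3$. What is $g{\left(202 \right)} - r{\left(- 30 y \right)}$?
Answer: $40714$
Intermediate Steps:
$g{\left(R \right)} = R^{2}$
$g{\left(202 \right)} - r{\left(- 30 y \right)} = 202^{2} - \left(-30\right) \left(-3\right) = 40804 - 90 = 40714$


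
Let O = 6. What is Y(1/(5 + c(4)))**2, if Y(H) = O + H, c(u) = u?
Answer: 3025/81 ≈ 37.346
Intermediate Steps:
Y(H) = 6 + H
Y(1/(5 + c(4)))**2 = (6 + 1/(5 + 4))**2 = (6 + 1/9)**2 = (55/9)**2 = 3025/81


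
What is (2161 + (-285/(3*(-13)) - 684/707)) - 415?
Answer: 16105759/9191 ≈ 1752.3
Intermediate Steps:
(2161 + (-285/(3*(-13)) - 684/707)) - 415 = (2161 + (-285/(-39) - 684*1/707)) - 415 = (2161 + (-285*(-1/39) - 684/707)) - 415 = (2161 + (95/13 - 684/707)) - 415 = (2161 + 58273/9191) - 415 = 19920024/9191 - 415 = 16105759/9191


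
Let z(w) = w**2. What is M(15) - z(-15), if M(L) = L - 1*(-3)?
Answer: -207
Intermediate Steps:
M(L) = 3 + L (M(L) = L + 3 = 3 + L)
M(15) - z(-15) = (3 + 15) - 1*(-15)**2 = 18 - 1*225 = 18 - 225 = -207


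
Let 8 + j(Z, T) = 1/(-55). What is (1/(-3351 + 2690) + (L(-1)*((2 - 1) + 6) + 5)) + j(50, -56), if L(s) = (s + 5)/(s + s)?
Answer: -618751/36355 ≈ -17.020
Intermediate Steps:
j(Z, T) = -441/55 (j(Z, T) = -8 + 1/(-55) = -8 - 1/55 = -441/55)
L(s) = (5 + s)/(2*s) (L(s) = (5 + s)/((2*s)) = (5 + s)*(1/(2*s)) = (5 + s)/(2*s))
(1/(-3351 + 2690) + (L(-1)*((2 - 1) + 6) + 5)) + j(50, -56) = (1/(-3351 + 2690) + (((½)*(5 - 1)/(-1))*((2 - 1) + 6) + 5)) - 441/55 = (1/(-661) + (((½)*(-1)*4)*(1 + 6) + 5)) - 441/55 = (-1/661 + (-2*7 + 5)) - 441/55 = (-1/661 + (-14 + 5)) - 441/55 = (-1/661 - 9) - 441/55 = -5950/661 - 441/55 = -618751/36355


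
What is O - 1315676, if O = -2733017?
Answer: -4048693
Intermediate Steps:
O - 1315676 = -2733017 - 1315676 = -4048693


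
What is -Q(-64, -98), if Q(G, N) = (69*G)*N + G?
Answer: -432704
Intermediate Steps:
Q(G, N) = G + 69*G*N (Q(G, N) = 69*G*N + G = G + 69*G*N)
-Q(-64, -98) = -(-64)*(1 + 69*(-98)) = -(-64)*(1 - 6762) = -(-64)*(-6761) = -1*432704 = -432704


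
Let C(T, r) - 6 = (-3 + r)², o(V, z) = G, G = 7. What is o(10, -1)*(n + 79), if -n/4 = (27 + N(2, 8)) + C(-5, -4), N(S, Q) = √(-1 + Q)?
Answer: -1743 - 28*√7 ≈ -1817.1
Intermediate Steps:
o(V, z) = 7
C(T, r) = 6 + (-3 + r)²
n = -328 - 4*√7 (n = -4*((27 + √(-1 + 8)) + (6 + (-3 - 4)²)) = -4*((27 + √7) + (6 + (-7)²)) = -4*((27 + √7) + (6 + 49)) = -4*((27 + √7) + 55) = -4*(82 + √7) = -328 - 4*√7 ≈ -338.58)
o(10, -1)*(n + 79) = 7*((-328 - 4*√7) + 79) = 7*(-249 - 4*√7) = -1743 - 28*√7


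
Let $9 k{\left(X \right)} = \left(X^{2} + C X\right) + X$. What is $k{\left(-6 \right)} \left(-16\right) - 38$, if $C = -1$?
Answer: $-102$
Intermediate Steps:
$k{\left(X \right)} = \frac{X^{2}}{9}$ ($k{\left(X \right)} = \frac{\left(X^{2} - X\right) + X}{9} = \frac{X^{2}}{9}$)
$k{\left(-6 \right)} \left(-16\right) - 38 = \frac{\left(-6\right)^{2}}{9} \left(-16\right) - 38 = \frac{1}{9} \cdot 36 \left(-16\right) - 38 = 4 \left(-16\right) - 38 = -64 - 38 = -102$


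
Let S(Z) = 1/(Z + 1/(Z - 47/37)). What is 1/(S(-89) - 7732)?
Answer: -297297/2298703744 ≈ -0.00012933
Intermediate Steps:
S(Z) = 1/(Z + 1/(-47/37 + Z)) (S(Z) = 1/(Z + 1/(Z - 47*1/37)) = 1/(Z + 1/(Z - 47/37)) = 1/(Z + 1/(-47/37 + Z)))
1/(S(-89) - 7732) = 1/((-47 + 37*(-89))/(37 - 47*(-89) + 37*(-89)²) - 7732) = 1/((-47 - 3293)/(37 + 4183 + 37*7921) - 7732) = 1/(-3340/(37 + 4183 + 293077) - 7732) = 1/(-3340/297297 - 7732) = 1/(-2298703744/297297) = -297297/2298703744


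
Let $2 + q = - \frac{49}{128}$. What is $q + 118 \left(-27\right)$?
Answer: $- \frac{408113}{128} \approx -3188.4$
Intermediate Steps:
$q = - \frac{305}{128}$ ($q = -2 - \frac{49}{128} = - \frac{305}{128} \approx -2.3828$)
$q + 118 \left(-27\right) = - \frac{305}{128} + 118 \left(-27\right) = - \frac{305}{128} - 3186 = - \frac{408113}{128}$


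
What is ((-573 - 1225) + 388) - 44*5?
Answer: -1630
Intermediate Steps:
((-573 - 1225) + 388) - 44*5 = (-1798 + 388) - 220 = -1410 - 220 = -1630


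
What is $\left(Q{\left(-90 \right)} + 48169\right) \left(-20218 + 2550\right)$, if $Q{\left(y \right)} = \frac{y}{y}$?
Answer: $-851067560$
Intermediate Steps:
$Q{\left(y \right)} = 1$
$\left(Q{\left(-90 \right)} + 48169\right) \left(-20218 + 2550\right) = \left(1 + 48169\right) \left(-20218 + 2550\right) = 48170 \left(-17668\right) = -851067560$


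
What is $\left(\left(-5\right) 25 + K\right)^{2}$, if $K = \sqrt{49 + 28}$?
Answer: $\left(125 - \sqrt{77}\right)^{2} \approx 13508.0$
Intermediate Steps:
$K = \sqrt{77} \approx 8.775$
$\left(\left(-5\right) 25 + K\right)^{2} = \left(\left(-5\right) 25 + \sqrt{77}\right)^{2} = \left(-125 + \sqrt{77}\right)^{2}$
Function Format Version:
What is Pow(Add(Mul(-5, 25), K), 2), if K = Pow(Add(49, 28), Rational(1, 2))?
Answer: Pow(Add(125, Mul(-1, Pow(77, Rational(1, 2)))), 2) ≈ 13508.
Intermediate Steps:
K = Pow(77, Rational(1, 2)) ≈ 8.7750
Pow(Add(Mul(-5, 25), K), 2) = Pow(Add(Mul(-5, 25), Pow(77, Rational(1, 2))), 2) = Pow(Add(-125, Pow(77, Rational(1, 2))), 2)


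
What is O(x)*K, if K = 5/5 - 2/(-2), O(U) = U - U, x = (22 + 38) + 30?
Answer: 0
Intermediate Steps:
x = 90 (x = 60 + 30 = 90)
O(U) = 0
K = 2 (K = 5*(⅕) - 2*(-½) = 1 + 1 = 2)
O(x)*K = 0*2 = 0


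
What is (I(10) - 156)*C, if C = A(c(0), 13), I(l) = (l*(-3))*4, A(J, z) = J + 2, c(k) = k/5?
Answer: -552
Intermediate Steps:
c(k) = k/5 (c(k) = k*(⅕) = k/5)
A(J, z) = 2 + J
I(l) = -12*l (I(l) = -3*l*4 = -12*l)
C = 2 (C = 2 + (⅕)*0 = 2 + 0 = 2)
(I(10) - 156)*C = (-12*10 - 156)*2 = (-120 - 156)*2 = -276*2 = -552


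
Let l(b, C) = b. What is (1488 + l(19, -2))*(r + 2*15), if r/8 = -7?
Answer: -39182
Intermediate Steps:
r = -56 (r = 8*(-7) = -56)
(1488 + l(19, -2))*(r + 2*15) = (1488 + 19)*(-56 + 2*15) = 1507*(-56 + 30) = 1507*(-26) = -39182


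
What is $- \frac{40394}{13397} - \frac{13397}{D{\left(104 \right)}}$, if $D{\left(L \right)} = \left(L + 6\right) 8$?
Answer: $- \frac{215026329}{11789360} \approx -18.239$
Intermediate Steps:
$D{\left(L \right)} = 48 + 8 L$ ($D{\left(L \right)} = \left(6 + L\right) 8 = 48 + 8 L$)
$- \frac{40394}{13397} - \frac{13397}{D{\left(104 \right)}} = - \frac{40394}{13397} - \frac{13397}{48 + 8 \cdot 104} = \left(-40394\right) \frac{1}{13397} - \frac{13397}{48 + 832} = - \frac{40394}{13397} - \frac{13397}{880} = - \frac{215026329}{11789360}$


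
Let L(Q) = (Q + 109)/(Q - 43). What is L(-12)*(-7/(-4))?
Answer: -679/220 ≈ -3.0864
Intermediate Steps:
L(Q) = (109 + Q)/(-43 + Q)
L(-12)*(-7/(-4)) = ((109 - 12)/(-43 - 12))*(-7/(-4)) = (97/(-55))*(-7*(-1/4)) = -1/55*97*(7/4) = -97/55*7/4 = -679/220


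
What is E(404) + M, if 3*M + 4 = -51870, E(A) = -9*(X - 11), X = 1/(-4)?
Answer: -206281/12 ≈ -17190.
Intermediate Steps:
X = -¼ ≈ -0.25000
E(A) = 405/4 (E(A) = -9*(-¼ - 11) = -9*(-45/4) = 405/4)
M = -51874/3 (M = -4/3 + (⅓)*(-51870) = -4/3 - 17290 = -51874/3 ≈ -17291.)
E(404) + M = 405/4 - 51874/3 = -206281/12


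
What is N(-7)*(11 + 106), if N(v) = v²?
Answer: 5733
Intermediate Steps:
N(-7)*(11 + 106) = (-7)²*(11 + 106) = 49*117 = 5733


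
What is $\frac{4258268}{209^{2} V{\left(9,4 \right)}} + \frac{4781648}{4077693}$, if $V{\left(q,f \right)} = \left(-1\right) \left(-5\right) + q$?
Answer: $\frac{1449146424554}{178117707933} \approx 8.1359$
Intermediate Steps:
$V{\left(q,f \right)} = 5 + q$
$\frac{4258268}{209^{2} V{\left(9,4 \right)}} + \frac{4781648}{4077693} = \frac{4258268}{209^{2} \left(5 + 9\right)} + \frac{4781648}{4077693} = \frac{4258268}{43681 \cdot 14} + 4781648 \cdot \frac{1}{4077693} = \frac{4258268}{611534} + \frac{4781648}{4077693} = 4258268 \cdot \frac{1}{611534} + \frac{4781648}{4077693} = \frac{304162}{43681} + \frac{4781648}{4077693} = \frac{1449146424554}{178117707933}$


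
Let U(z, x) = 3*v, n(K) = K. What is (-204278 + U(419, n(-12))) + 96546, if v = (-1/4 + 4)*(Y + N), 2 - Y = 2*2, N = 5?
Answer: -430793/4 ≈ -1.0770e+5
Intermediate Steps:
Y = -2 (Y = 2 - 2*2 = 2 - 1*4 = 2 - 4 = -2)
v = 45/4 (v = (-1/4 + 4)*(-2 + 5) = (-1*1/4 + 4)*3 = (-1/4 + 4)*3 = (15/4)*3 = 45/4 ≈ 11.250)
U(z, x) = 135/4 (U(z, x) = 3*(45/4) = 135/4)
(-204278 + U(419, n(-12))) + 96546 = (-204278 + 135/4) + 96546 = -816977/4 + 96546 = -430793/4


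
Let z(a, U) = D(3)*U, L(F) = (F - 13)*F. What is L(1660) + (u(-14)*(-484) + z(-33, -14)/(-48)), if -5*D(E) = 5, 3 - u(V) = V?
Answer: 65419001/24 ≈ 2.7258e+6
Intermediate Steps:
L(F) = F*(-13 + F) (L(F) = (-13 + F)*F = F*(-13 + F))
u(V) = 3 - V
D(E) = -1 (D(E) = -⅕*5 = -1)
z(a, U) = -U
L(1660) + (u(-14)*(-484) + z(-33, -14)/(-48)) = 1660*(-13 + 1660) + ((3 - 1*(-14))*(-484) - 1*(-14)/(-48)) = 1660*1647 + ((3 + 14)*(-484) + 14*(-1/48)) = 2734020 + (17*(-484) - 7/24) = 2734020 + (-8228 - 7/24) = 2734020 - 197479/24 = 65419001/24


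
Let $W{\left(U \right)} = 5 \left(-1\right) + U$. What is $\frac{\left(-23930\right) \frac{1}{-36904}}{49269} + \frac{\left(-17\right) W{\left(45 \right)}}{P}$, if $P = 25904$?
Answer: $- \frac{38617871155}{1471851660972} \approx -0.026238$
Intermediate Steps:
$W{\left(U \right)} = -5 + U$
$\frac{\left(-23930\right) \frac{1}{-36904}}{49269} + \frac{\left(-17\right) W{\left(45 \right)}}{P} = \frac{\left(-23930\right) \frac{1}{-36904}}{49269} + \frac{\left(-17\right) \left(-5 + 45\right)}{25904} = \left(-23930\right) \left(- \frac{1}{36904}\right) \frac{1}{49269} + \left(-17\right) 40 \cdot \frac{1}{25904} = \frac{11965}{18452} \cdot \frac{1}{49269} - \frac{85}{3238} = \frac{11965}{909111588} - \frac{85}{3238} = - \frac{38617871155}{1471851660972}$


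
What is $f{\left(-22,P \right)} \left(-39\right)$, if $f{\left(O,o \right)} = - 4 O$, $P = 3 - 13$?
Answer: $-3432$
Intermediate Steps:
$P = -10$ ($P = 3 - 13 = -10$)
$f{\left(-22,P \right)} \left(-39\right) = \left(-4\right) \left(-22\right) \left(-39\right) = 88 \left(-39\right) = -3432$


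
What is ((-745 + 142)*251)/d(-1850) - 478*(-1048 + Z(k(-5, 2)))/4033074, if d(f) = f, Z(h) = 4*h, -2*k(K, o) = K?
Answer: 2753764651/33608950 ≈ 81.935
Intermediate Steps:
k(K, o) = -K/2
((-745 + 142)*251)/d(-1850) - 478*(-1048 + Z(k(-5, 2)))/4033074 = ((-745 + 142)*251)/(-1850) - 478*(-1048 + 4*(-½*(-5)))/4033074 = -603*251*(-1/1850) - 478*(-1048 + 4*(5/2))*(1/4033074) = -151353*(-1/1850) - 478*(-1048 + 10)*(1/4033074) = 151353/1850 - 478*(-1038)*(1/4033074) = 151353/1850 + 496164*(1/4033074) = 151353/1850 + 82694/672179 = 2753764651/33608950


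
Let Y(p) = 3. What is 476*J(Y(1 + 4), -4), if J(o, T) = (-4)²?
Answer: 7616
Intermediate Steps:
J(o, T) = 16
476*J(Y(1 + 4), -4) = 476*16 = 7616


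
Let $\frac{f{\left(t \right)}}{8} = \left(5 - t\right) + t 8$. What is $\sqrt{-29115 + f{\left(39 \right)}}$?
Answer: $i \sqrt{26891} \approx 163.98 i$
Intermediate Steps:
$f{\left(t \right)} = 40 + 56 t$ ($f{\left(t \right)} = 8 \left(\left(5 - t\right) + t 8\right) = 8 \left(\left(5 - t\right) + 8 t\right) = 8 \left(5 + 7 t\right) = 40 + 56 t$)
$\sqrt{-29115 + f{\left(39 \right)}} = \sqrt{-29115 + \left(40 + 56 \cdot 39\right)} = \sqrt{-29115 + \left(40 + 2184\right)} = \sqrt{-29115 + 2224} = \sqrt{-26891} = i \sqrt{26891}$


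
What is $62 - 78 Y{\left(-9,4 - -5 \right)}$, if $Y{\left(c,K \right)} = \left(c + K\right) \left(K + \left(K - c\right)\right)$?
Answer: $62$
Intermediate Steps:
$Y{\left(c,K \right)} = \left(K + c\right) \left(- c + 2 K\right)$
$62 - 78 Y{\left(-9,4 - -5 \right)} = 62 - 78 \left(- \left(-9\right)^{2} + 2 \left(4 - -5\right)^{2} + \left(4 - -5\right) \left(-9\right)\right) = 62 - 78 \left(\left(-1\right) 81 + 2 \left(4 + 5\right)^{2} + \left(4 + 5\right) \left(-9\right)\right) = 62 - 78 \left(-81 + 2 \cdot 9^{2} + 9 \left(-9\right)\right) = 62 - 78 \left(-81 + 2 \cdot 81 - 81\right) = 62 - 78 \left(-81 + 162 - 81\right) = 62 - 0 = 62 + 0 = 62$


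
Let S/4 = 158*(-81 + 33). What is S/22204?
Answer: -7584/5551 ≈ -1.3662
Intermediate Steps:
S = -30336 (S = 4*(158*(-81 + 33)) = 4*(158*(-48)) = 4*(-7584) = -30336)
S/22204 = -30336/22204 = -30336*1/22204 = -7584/5551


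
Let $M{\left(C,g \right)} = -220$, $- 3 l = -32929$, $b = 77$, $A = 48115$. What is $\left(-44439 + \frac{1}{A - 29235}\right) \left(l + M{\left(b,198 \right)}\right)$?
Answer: $- \frac{27073959445811}{56640} \approx -4.78 \cdot 10^{8}$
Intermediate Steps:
$l = \frac{32929}{3}$ ($l = \left(- \frac{1}{3}\right) \left(-32929\right) = \frac{32929}{3} \approx 10976.0$)
$\left(-44439 + \frac{1}{A - 29235}\right) \left(l + M{\left(b,198 \right)}\right) = \left(-44439 + \frac{1}{48115 - 29235}\right) \left(\frac{32929}{3} - 220\right) = \left(-44439 + \frac{1}{18880}\right) \frac{32269}{3} = \left(- \frac{839008319}{18880}\right) \frac{32269}{3} = - \frac{27073959445811}{56640}$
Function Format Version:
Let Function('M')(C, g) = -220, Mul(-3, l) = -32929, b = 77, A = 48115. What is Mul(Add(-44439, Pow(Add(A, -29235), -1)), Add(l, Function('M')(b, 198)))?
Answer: Rational(-27073959445811, 56640) ≈ -4.7800e+8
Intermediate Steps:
l = Rational(32929, 3) (l = Mul(Rational(-1, 3), -32929) = Rational(32929, 3) ≈ 10976.)
Mul(Add(-44439, Pow(Add(A, -29235), -1)), Add(l, Function('M')(b, 198))) = Mul(Add(-44439, Pow(Add(48115, -29235), -1)), Add(Rational(32929, 3), -220)) = Mul(Add(-44439, Pow(18880, -1)), Rational(32269, 3)) = Mul(Add(-44439, Rational(1, 18880)), Rational(32269, 3)) = Mul(Rational(-839008319, 18880), Rational(32269, 3)) = Rational(-27073959445811, 56640)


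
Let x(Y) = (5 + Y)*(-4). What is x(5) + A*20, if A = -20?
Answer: -440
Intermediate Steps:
x(Y) = -20 - 4*Y
x(5) + A*20 = (-20 - 4*5) - 20*20 = (-20 - 20) - 400 = -40 - 400 = -440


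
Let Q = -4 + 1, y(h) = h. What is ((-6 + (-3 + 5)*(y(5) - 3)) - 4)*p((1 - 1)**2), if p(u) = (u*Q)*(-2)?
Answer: 0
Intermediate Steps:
Q = -3
p(u) = 6*u (p(u) = (u*(-3))*(-2) = -3*u*(-2) = 6*u)
((-6 + (-3 + 5)*(y(5) - 3)) - 4)*p((1 - 1)**2) = ((-6 + (-3 + 5)*(5 - 3)) - 4)*(6*(1 - 1)**2) = ((-6 + 2*2) - 4)*(6*0**2) = ((-6 + 4) - 4)*(6*0) = (-2 - 4)*0 = -6*0 = 0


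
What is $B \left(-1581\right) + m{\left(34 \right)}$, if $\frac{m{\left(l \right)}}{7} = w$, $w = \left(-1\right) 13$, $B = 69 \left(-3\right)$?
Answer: $327176$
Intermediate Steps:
$B = -207$
$w = -13$
$m{\left(l \right)} = -91$ ($m{\left(l \right)} = 7 \left(-13\right) = -91$)
$B \left(-1581\right) + m{\left(34 \right)} = \left(-207\right) \left(-1581\right) - 91 = 327267 - 91 = 327176$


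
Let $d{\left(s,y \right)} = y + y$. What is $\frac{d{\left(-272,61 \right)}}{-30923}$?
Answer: $- \frac{122}{30923} \approx -0.0039453$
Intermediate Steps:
$d{\left(s,y \right)} = 2 y$
$\frac{d{\left(-272,61 \right)}}{-30923} = \frac{2 \cdot 61}{-30923} = 122 \left(- \frac{1}{30923}\right) = - \frac{122}{30923}$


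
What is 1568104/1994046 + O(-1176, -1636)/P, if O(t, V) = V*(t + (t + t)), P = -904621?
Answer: -5045355423292/901927943283 ≈ -5.5940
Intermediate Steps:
O(t, V) = 3*V*t (O(t, V) = V*(t + 2*t) = V*(3*t) = 3*V*t)
1568104/1994046 + O(-1176, -1636)/P = 1568104/1994046 + (3*(-1636)*(-1176))/(-904621) = 1568104*(1/1994046) + 5771808*(-1/904621) = 784052/997023 - 5771808/904621 = -5045355423292/901927943283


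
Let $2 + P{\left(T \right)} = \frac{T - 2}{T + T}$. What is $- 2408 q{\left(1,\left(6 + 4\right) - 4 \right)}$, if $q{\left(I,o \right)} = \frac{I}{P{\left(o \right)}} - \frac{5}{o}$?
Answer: $\frac{51772}{15} \approx 3451.5$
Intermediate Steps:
$P{\left(T \right)} = -2 + \frac{-2 + T}{2 T}$ ($P{\left(T \right)} = -2 + \frac{T - 2}{T + T} = -2 + \frac{-2 + T}{2 T}$)
$q{\left(I,o \right)} = - \frac{5}{o} + \frac{I}{- \frac{3}{2} - \frac{1}{o}}$ ($q{\left(I,o \right)} = \frac{I}{- \frac{3}{2} - \frac{1}{o}} - \frac{5}{o} = - \frac{5}{o} + \frac{I}{- \frac{3}{2} - \frac{1}{o}}$)
$- 2408 q{\left(1,\left(6 + 4\right) - 4 \right)} = - 2408 \frac{-10 - 15 \left(\left(6 + 4\right) - 4\right) - 2 \left(\left(6 + 4\right) - 4\right)^{2}}{\left(\left(6 + 4\right) - 4\right) \left(2 + 3 \left(\left(6 + 4\right) - 4\right)\right)} = - 2408 \frac{-10 - 15 \left(10 - 4\right) - 2 \left(10 - 4\right)^{2}}{\left(10 - 4\right) \left(2 + 3 \left(10 - 4\right)\right)} = - 2408 \frac{-10 - 90 - 2 \cdot 6^{2}}{6 \left(2 + 3 \cdot 6\right)} = - 2408 \frac{-10 - 90 - 2 \cdot 36}{6 \left(2 + 18\right)} = - 2408 \frac{-10 - 90 - 72}{6 \cdot 20} = - 2408 \cdot \frac{1}{6} \cdot \frac{1}{20} \left(-172\right) = \left(-2408\right) \left(- \frac{43}{30}\right) = \frac{51772}{15}$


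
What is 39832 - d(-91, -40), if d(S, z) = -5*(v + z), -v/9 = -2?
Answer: 39722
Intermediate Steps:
v = 18 (v = -9*(-2) = 18)
d(S, z) = -90 - 5*z (d(S, z) = -5*(18 + z) = -90 - 5*z)
39832 - d(-91, -40) = 39832 - (-90 - 5*(-40)) = 39832 - (-90 + 200) = 39832 - 1*110 = 39832 - 110 = 39722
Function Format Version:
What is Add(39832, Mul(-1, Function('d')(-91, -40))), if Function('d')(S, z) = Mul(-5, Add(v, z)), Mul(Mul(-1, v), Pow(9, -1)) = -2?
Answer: 39722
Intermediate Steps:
v = 18 (v = Mul(-9, -2) = 18)
Function('d')(S, z) = Add(-90, Mul(-5, z)) (Function('d')(S, z) = Mul(-5, Add(18, z)) = Add(-90, Mul(-5, z)))
Add(39832, Mul(-1, Function('d')(-91, -40))) = Add(39832, Mul(-1, Add(-90, Mul(-5, -40)))) = Add(39832, Mul(-1, Add(-90, 200))) = Add(39832, Mul(-1, 110)) = Add(39832, -110) = 39722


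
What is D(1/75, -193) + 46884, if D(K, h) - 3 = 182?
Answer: 47069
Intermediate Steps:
D(K, h) = 185 (D(K, h) = 3 + 182 = 185)
D(1/75, -193) + 46884 = 185 + 46884 = 47069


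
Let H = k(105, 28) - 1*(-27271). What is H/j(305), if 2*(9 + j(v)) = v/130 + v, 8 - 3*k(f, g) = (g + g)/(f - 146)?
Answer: 58148428/308443 ≈ 188.52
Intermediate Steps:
k(f, g) = 8/3 - 2*g/(3*(-146 + f)) (k(f, g) = 8/3 - (g + g)/(3*(f - 146)) = 8/3 - 2*g/(3*(-146 + f)))
j(v) = -9 + 131*v/260 (j(v) = -9 + (v/130 + v)/2 = -9 + (131*v/130)/2 = -9 + 131*v/260)
H = 1118239/41 (H = 2*(-584 - 1*28 + 4*105)/(3*(-146 + 105)) - 1*(-27271) = (⅔)*(-584 - 28 + 420)/(-41) + 27271 = (⅔)*(-1/41)*(-192) + 27271 = 128/41 + 27271 = 1118239/41 ≈ 27274.)
H/j(305) = 1118239/(41*(-9 + (131/260)*305)) = 1118239/(41*(-9 + 7991/52)) = 1118239/(41*(7523/52)) = (1118239/41)*(52/7523) = 58148428/308443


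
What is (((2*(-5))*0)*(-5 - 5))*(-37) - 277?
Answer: -277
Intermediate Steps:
(((2*(-5))*0)*(-5 - 5))*(-37) - 277 = (-10*0*(-10))*(-37) - 277 = (0*(-10))*(-37) - 277 = 0*(-37) - 277 = 0 - 277 = -277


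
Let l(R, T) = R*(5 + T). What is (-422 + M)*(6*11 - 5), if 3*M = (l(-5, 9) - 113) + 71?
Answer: -84058/3 ≈ -28019.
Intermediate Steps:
M = -112/3 (M = ((-5*(5 + 9) - 113) + 71)/3 = ((-5*14 - 113) + 71)/3 = ((-70 - 113) + 71)/3 = (-183 + 71)/3 = (⅓)*(-112) = -112/3 ≈ -37.333)
(-422 + M)*(6*11 - 5) = (-422 - 112/3)*(6*11 - 5) = -1378*(66 - 5)/3 = -1378/3*61 = -84058/3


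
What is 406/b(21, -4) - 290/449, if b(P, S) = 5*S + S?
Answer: -94627/5388 ≈ -17.563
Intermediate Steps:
b(P, S) = 6*S
406/b(21, -4) - 290/449 = 406/((6*(-4))) - 290/449 = 406/(-24) - 290*1/449 = 406*(-1/24) - 290/449 = -203/12 - 290/449 = -94627/5388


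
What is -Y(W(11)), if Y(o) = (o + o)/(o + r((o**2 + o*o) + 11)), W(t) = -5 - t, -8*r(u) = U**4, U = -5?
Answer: -256/753 ≈ -0.33997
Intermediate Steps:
r(u) = -625/8 (r(u) = -1/8*(-5)**4 = -1/8*625 = -625/8)
Y(o) = 2*o/(-625/8 + o) (Y(o) = (o + o)/(o - 625/8) = (2*o)/(-625/8 + o) = 2*o/(-625/8 + o))
-Y(W(11)) = -16*(-5 - 1*11)/(-625 + 8*(-5 - 1*11)) = -16*(-5 - 11)/(-625 + 8*(-5 - 11)) = -16*(-16)/(-625 + 8*(-16)) = -16*(-16)/(-625 - 128) = -16*(-16)/(-753) = -16*(-16)*(-1)/753 = -1*256/753 = -256/753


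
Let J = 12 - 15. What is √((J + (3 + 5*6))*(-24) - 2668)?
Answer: 22*I*√7 ≈ 58.207*I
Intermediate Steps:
J = -3
√((J + (3 + 5*6))*(-24) - 2668) = √((-3 + (3 + 5*6))*(-24) - 2668) = √((-3 + (3 + 30))*(-24) - 2668) = √((-3 + 33)*(-24) - 2668) = √(30*(-24) - 2668) = √(-720 - 2668) = √(-3388) = 22*I*√7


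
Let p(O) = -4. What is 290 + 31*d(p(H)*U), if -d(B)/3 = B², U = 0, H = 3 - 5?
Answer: 290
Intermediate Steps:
H = -2
d(B) = -3*B²
290 + 31*d(p(H)*U) = 290 + 31*(-3*(-4*0)²) = 290 + 31*(-3*0²) = 290 + 31*(-3*0) = 290 + 31*0 = 290 + 0 = 290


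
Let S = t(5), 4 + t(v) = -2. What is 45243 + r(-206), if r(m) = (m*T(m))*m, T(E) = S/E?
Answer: 46479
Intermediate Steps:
t(v) = -6 (t(v) = -4 - 2 = -6)
S = -6
T(E) = -6/E
r(m) = -6*m (r(m) = (m*(-6/m))*m = -6*m)
45243 + r(-206) = 45243 - 6*(-206) = 45243 + 1236 = 46479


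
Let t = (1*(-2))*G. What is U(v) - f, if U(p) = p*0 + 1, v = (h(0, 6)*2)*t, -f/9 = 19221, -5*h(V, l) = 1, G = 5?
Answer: 172990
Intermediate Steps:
h(V, l) = -⅕ (h(V, l) = -⅕*1 = -⅕)
t = -10 (t = (1*(-2))*5 = -2*5 = -10)
f = -172989 (f = -9*19221 = -172989)
v = 4 (v = -⅕*2*(-10) = -⅖*(-10) = 4)
U(p) = 1 (U(p) = 0 + 1 = 1)
U(v) - f = 1 - 1*(-172989) = 1 + 172989 = 172990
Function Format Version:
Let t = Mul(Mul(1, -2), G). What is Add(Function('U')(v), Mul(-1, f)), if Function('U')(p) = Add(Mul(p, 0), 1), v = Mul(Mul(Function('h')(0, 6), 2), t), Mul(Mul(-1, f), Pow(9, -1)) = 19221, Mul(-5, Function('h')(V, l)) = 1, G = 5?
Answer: 172990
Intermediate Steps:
Function('h')(V, l) = Rational(-1, 5) (Function('h')(V, l) = Mul(Rational(-1, 5), 1) = Rational(-1, 5))
t = -10 (t = Mul(Mul(1, -2), 5) = Mul(-2, 5) = -10)
f = -172989 (f = Mul(-9, 19221) = -172989)
v = 4 (v = Mul(Mul(Rational(-1, 5), 2), -10) = Mul(Rational(-2, 5), -10) = 4)
Function('U')(p) = 1 (Function('U')(p) = Add(0, 1) = 1)
Add(Function('U')(v), Mul(-1, f)) = Add(1, Mul(-1, -172989)) = Add(1, 172989) = 172990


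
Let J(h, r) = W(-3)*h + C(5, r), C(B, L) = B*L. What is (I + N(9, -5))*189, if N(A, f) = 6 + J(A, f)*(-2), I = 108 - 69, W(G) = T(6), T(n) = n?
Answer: -2457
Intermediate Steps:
W(G) = 6
I = 39
J(h, r) = 5*r + 6*h (J(h, r) = 6*h + 5*r = 5*r + 6*h)
N(A, f) = 6 - 12*A - 10*f (N(A, f) = 6 + (5*f + 6*A)*(-2) = 6 + (-12*A - 10*f) = 6 - 12*A - 10*f)
(I + N(9, -5))*189 = (39 + (6 - 12*9 - 10*(-5)))*189 = (39 + (6 - 108 + 50))*189 = (39 - 52)*189 = -13*189 = -2457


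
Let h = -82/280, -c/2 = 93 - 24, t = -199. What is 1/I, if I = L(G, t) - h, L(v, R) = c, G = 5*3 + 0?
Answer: -140/19279 ≈ -0.0072618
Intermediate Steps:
G = 15 (G = 15 + 0 = 15)
c = -138 (c = -2*(93 - 24) = -2*69 = -138)
L(v, R) = -138
h = -41/140 (h = (1/280)*(-82) = -41/140 ≈ -0.29286)
I = -19279/140 (I = -138 - 1*(-41/140) = -138 + 41/140 = -19279/140 ≈ -137.71)
1/I = 1/(-19279/140) = -140/19279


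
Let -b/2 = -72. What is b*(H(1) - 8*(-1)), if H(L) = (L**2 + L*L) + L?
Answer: 1584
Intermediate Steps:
b = 144 (b = -2*(-72) = 144)
H(L) = L + 2*L**2 (H(L) = (L**2 + L**2) + L = 2*L**2 + L = L + 2*L**2)
b*(H(1) - 8*(-1)) = 144*(1*(1 + 2*1) - 8*(-1)) = 144*(1*(1 + 2) + 8) = 144*(1*3 + 8) = 144*(3 + 8) = 144*11 = 1584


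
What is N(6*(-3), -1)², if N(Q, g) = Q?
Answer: 324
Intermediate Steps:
N(6*(-3), -1)² = (6*(-3))² = (-18)² = 324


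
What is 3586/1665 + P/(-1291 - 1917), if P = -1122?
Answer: 6686009/2670660 ≈ 2.5035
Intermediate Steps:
3586/1665 + P/(-1291 - 1917) = 3586/1665 - 1122/(-1291 - 1917) = 3586*(1/1665) - 1122/(-3208) = 3586/1665 - 1122*(-1/3208) = 3586/1665 + 561/1604 = 6686009/2670660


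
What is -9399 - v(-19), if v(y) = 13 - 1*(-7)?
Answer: -9419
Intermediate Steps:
v(y) = 20 (v(y) = 13 + 7 = 20)
-9399 - v(-19) = -9399 - 1*20 = -9399 - 20 = -9419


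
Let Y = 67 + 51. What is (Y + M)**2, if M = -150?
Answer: 1024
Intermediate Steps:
Y = 118
(Y + M)**2 = (118 - 150)**2 = (-32)**2 = 1024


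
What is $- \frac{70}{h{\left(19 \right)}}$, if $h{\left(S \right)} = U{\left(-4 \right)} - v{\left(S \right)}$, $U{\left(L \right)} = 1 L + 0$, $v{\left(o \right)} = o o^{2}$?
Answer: $\frac{70}{6863} \approx 0.0102$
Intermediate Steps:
$v{\left(o \right)} = o^{3}$
$U{\left(L \right)} = L$ ($U{\left(L \right)} = L + 0 = L$)
$h{\left(S \right)} = -4 - S^{3}$
$- \frac{70}{h{\left(19 \right)}} = - \frac{70}{-4 - 19^{3}} = - \frac{70}{-4 - 6859} = - \frac{70}{-6863} = \left(-70\right) \left(- \frac{1}{6863}\right) = \frac{70}{6863}$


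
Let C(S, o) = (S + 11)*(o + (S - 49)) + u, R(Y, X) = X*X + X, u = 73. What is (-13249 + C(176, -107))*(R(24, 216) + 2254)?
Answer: -463552936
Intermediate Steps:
R(Y, X) = X + X² (R(Y, X) = X² + X = X + X²)
C(S, o) = 73 + (11 + S)*(-49 + S + o) (C(S, o) = (S + 11)*(o + (S - 49)) + 73 = (11 + S)*(o + (-49 + S)) + 73 = (11 + S)*(-49 + S + o) + 73 = 73 + (11 + S)*(-49 + S + o))
(-13249 + C(176, -107))*(R(24, 216) + 2254) = (-13249 + (-466 + 176² - 38*176 + 11*(-107) + 176*(-107)))*(216*(1 + 216) + 2254) = (-13249 + (-466 + 30976 - 6688 - 1177 - 18832))*(216*217 + 2254) = (-13249 + 3813)*(46872 + 2254) = -9436*49126 = -463552936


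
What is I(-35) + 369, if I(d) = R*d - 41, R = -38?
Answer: 1658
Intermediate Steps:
I(d) = -41 - 38*d (I(d) = -38*d - 41 = -41 - 38*d)
I(-35) + 369 = (-41 - 38*(-35)) + 369 = (-41 + 1330) + 369 = 1289 + 369 = 1658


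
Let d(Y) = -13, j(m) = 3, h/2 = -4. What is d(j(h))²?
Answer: 169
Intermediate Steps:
h = -8 (h = 2*(-4) = -8)
d(j(h))² = (-13)² = 169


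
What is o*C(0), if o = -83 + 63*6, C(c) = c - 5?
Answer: -1475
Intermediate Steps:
C(c) = -5 + c
o = 295 (o = -83 + 378 = 295)
o*C(0) = 295*(-5 + 0) = 295*(-5) = -1475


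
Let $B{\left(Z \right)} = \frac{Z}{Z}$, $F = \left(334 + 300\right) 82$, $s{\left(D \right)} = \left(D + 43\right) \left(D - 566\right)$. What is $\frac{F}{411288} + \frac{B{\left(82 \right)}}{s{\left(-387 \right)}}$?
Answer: $\frac{2130467663}{16854170952} \approx 0.12641$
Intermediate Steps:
$s{\left(D \right)} = \left(-566 + D\right) \left(43 + D\right)$ ($s{\left(D \right)} = \left(43 + D\right) \left(-566 + D\right) = \left(-566 + D\right) \left(43 + D\right)$)
$F = 51988$ ($F = 634 \cdot 82 = 51988$)
$B{\left(Z \right)} = 1$
$\frac{F}{411288} + \frac{B{\left(82 \right)}}{s{\left(-387 \right)}} = \frac{51988}{411288} + 1 \frac{1}{-24338 + \left(-387\right)^{2} - -202401} = 51988 \cdot \frac{1}{411288} + 1 \frac{1}{-24338 + 149769 + 202401} = \frac{12997}{102822} + 1 \cdot \frac{1}{327832} = \frac{12997}{102822} + \frac{1}{327832} = \frac{2130467663}{16854170952}$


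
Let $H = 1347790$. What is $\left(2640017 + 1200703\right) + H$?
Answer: $5188510$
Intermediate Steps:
$\left(2640017 + 1200703\right) + H = \left(2640017 + 1200703\right) + 1347790 = 3840720 + 1347790 = 5188510$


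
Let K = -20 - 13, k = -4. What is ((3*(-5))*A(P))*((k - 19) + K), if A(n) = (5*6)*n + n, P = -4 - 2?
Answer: -156240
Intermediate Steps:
K = -33
P = -6
A(n) = 31*n (A(n) = 30*n + n = 31*n)
((3*(-5))*A(P))*((k - 19) + K) = ((3*(-5))*(31*(-6)))*((-4 - 19) - 33) = (-15*(-186))*(-23 - 33) = 2790*(-56) = -156240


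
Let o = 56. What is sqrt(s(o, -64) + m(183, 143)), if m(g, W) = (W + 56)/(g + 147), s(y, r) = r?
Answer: I*sqrt(6903930)/330 ≈ 7.9622*I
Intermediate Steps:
m(g, W) = (56 + W)/(147 + g)
sqrt(s(o, -64) + m(183, 143)) = sqrt(-64 + (56 + 143)/(147 + 183)) = sqrt(-64 + 199/330) = sqrt(-20921/330) = I*sqrt(6903930)/330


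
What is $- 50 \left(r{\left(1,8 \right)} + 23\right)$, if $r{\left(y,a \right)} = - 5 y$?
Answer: $-900$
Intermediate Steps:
$- 50 \left(r{\left(1,8 \right)} + 23\right) = - 50 \left(\left(-5\right) 1 + 23\right) = - 50 \left(-5 + 23\right) = - 50 \cdot 18 = \left(-1\right) 900 = -900$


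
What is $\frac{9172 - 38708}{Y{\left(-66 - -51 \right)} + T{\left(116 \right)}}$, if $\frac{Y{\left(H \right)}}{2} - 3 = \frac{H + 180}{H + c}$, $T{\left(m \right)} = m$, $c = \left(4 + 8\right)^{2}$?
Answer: $- \frac{24424}{103} \approx -237.13$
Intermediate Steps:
$c = 144$ ($c = 12^{2} = 144$)
$Y{\left(H \right)} = 6 + \frac{2 \left(180 + H\right)}{144 + H}$ ($Y{\left(H \right)} = 6 + 2 \frac{H + 180}{H + 144} = 6 + 2 \frac{180 + H}{144 + H} = 6 + \frac{2 \left(180 + H\right)}{144 + H}$)
$\frac{9172 - 38708}{Y{\left(-66 - -51 \right)} + T{\left(116 \right)}} = \frac{9172 - 38708}{\frac{8 \left(153 - 15\right)}{144 - 15} + 116} = - \frac{29536}{\frac{8 \left(153 + \left(-66 + 51\right)\right)}{144 + \left(-66 + 51\right)} + 116} = - \frac{29536}{\frac{8 \left(153 - 15\right)}{144 - 15} + 116} = - \frac{29536}{8 \cdot \frac{1}{129} \cdot 138 + 116} = - \frac{29536}{\frac{368}{43} + 116} = - \frac{29536}{\frac{5356}{43}} = \left(-29536\right) \frac{43}{5356} = - \frac{24424}{103}$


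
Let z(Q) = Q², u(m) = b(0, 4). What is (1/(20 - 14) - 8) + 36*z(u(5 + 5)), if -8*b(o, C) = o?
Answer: -47/6 ≈ -7.8333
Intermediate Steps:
b(o, C) = -o/8
u(m) = 0 (u(m) = -⅛*0 = 0)
(1/(20 - 14) - 8) + 36*z(u(5 + 5)) = (1/(20 - 14) - 8) + 36*0² = (1/6 - 8) + 36*0 = (⅙ - 8) + 0 = -47/6 + 0 = -47/6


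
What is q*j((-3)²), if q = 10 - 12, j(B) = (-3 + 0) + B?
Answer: -12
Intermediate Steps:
j(B) = -3 + B
q = -2
q*j((-3)²) = -2*(-3 + (-3)²) = -2*(-3 + 9) = -2*6 = -12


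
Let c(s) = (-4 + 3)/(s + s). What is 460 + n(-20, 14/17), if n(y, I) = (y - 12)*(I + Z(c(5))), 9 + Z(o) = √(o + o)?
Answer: 12268/17 - 32*I*√5/5 ≈ 721.65 - 14.311*I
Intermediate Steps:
c(s) = -1/(2*s)
Z(o) = -9 + √2*√o (Z(o) = -9 + √(o + o) = -9 + √(2*o) = -9 + √2*√o)
n(y, I) = (-12 + y)*(-9 + I + I*√5/5) (n(y, I) = (y - 12)*(I + (-9 + √2*√(-½/5))) = (-12 + y)*(I + (-9 + √2*√(-½*⅕))) = (-12 + y)*(I + (-9 + √2*√(-⅒))) = (-12 + y)*(I + (-9 + √2*(I*√10/10))) = (-12 + y)*(I + (-9 + I*√5/5)) = (-12 + y)*(-9 + I + I*√5/5))
460 + n(-20, 14/17) = 460 + (108 - 168/17 + (14/17)*(-20) - 12*I*√5/5 - ⅕*(-20)*(45 - I*√5)) = 460 + (108 - 168/17 + (14*(1/17))*(-20) - 12*I*√5/5 + (180 - 4*I*√5)) = 460 + (108 - 12*14/17 + (14/17)*(-20) - 12*I*√5/5 + (180 - 4*I*√5)) = 460 + (108 - 168/17 - 280/17 - 12*I*√5/5 + (180 - 4*I*√5)) = 460 + (4448/17 - 32*I*√5/5) = 12268/17 - 32*I*√5/5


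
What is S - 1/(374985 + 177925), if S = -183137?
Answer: -101258278671/552910 ≈ -1.8314e+5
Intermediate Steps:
S - 1/(374985 + 177925) = -183137 - 1/(374985 + 177925) = -183137 - 1/552910 = -101258278671/552910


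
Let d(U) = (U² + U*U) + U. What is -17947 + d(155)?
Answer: 30258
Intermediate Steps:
d(U) = U + 2*U² (d(U) = (U² + U²) + U = 2*U² + U = U + 2*U²)
-17947 + d(155) = -17947 + 155*(1 + 2*155) = -17947 + 155*(1 + 310) = -17947 + 155*311 = -17947 + 48205 = 30258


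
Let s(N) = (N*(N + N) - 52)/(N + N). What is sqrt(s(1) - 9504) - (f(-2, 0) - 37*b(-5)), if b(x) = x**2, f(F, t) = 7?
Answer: 918 + I*sqrt(9529) ≈ 918.0 + 97.617*I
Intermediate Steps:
s(N) = (-52 + 2*N**2)/(2*N) (s(N) = (N*(2*N) - 52)/((2*N)) = (2*N**2 - 52)*(1/(2*N)) = (-52 + 2*N**2)*(1/(2*N)) = (-52 + 2*N**2)/(2*N))
sqrt(s(1) - 9504) - (f(-2, 0) - 37*b(-5)) = sqrt((1 - 26/1) - 9504) - (7 - 37*(-5)**2) = sqrt((1 - 26*1) - 9504) - (7 - 37*25) = sqrt((1 - 26) - 9504) - (7 - 925) = sqrt(-25 - 9504) - 1*(-918) = sqrt(-9529) + 918 = I*sqrt(9529) + 918 = 918 + I*sqrt(9529)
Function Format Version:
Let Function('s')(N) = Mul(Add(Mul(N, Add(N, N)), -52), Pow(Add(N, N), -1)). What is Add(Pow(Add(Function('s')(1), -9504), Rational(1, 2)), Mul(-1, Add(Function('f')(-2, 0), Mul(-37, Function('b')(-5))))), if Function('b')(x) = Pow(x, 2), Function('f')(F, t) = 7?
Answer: Add(918, Mul(I, Pow(9529, Rational(1, 2)))) ≈ Add(918.00, Mul(97.617, I))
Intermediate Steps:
Function('s')(N) = Mul(Rational(1, 2), Pow(N, -1), Add(-52, Mul(2, Pow(N, 2)))) (Function('s')(N) = Mul(Add(Mul(N, Mul(2, N)), -52), Pow(Mul(2, N), -1)) = Mul(Add(Mul(2, Pow(N, 2)), -52), Mul(Rational(1, 2), Pow(N, -1))) = Mul(Add(-52, Mul(2, Pow(N, 2))), Mul(Rational(1, 2), Pow(N, -1))) = Mul(Rational(1, 2), Pow(N, -1), Add(-52, Mul(2, Pow(N, 2)))))
Add(Pow(Add(Function('s')(1), -9504), Rational(1, 2)), Mul(-1, Add(Function('f')(-2, 0), Mul(-37, Function('b')(-5))))) = Add(Pow(Add(Add(1, Mul(-26, Pow(1, -1))), -9504), Rational(1, 2)), Mul(-1, Add(7, Mul(-37, Pow(-5, 2))))) = Add(Pow(Add(Add(1, Mul(-26, 1)), -9504), Rational(1, 2)), Mul(-1, Add(7, Mul(-37, 25)))) = Add(Pow(Add(Add(1, -26), -9504), Rational(1, 2)), Mul(-1, Add(7, -925))) = Add(Pow(Add(-25, -9504), Rational(1, 2)), Mul(-1, -918)) = Add(Pow(-9529, Rational(1, 2)), 918) = Add(Mul(I, Pow(9529, Rational(1, 2))), 918) = Add(918, Mul(I, Pow(9529, Rational(1, 2))))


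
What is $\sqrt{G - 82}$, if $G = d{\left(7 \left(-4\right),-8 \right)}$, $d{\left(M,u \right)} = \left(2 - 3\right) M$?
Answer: $3 i \sqrt{6} \approx 7.3485 i$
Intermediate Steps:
$d{\left(M,u \right)} = - M$
$G = 28$ ($G = - 7 \left(-4\right) = \left(-1\right) \left(-28\right) = 28$)
$\sqrt{G - 82} = \sqrt{28 - 82} = \sqrt{-54} = 3 i \sqrt{6}$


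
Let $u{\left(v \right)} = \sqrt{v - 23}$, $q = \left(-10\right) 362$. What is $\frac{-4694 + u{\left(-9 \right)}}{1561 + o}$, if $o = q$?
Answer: $\frac{4694}{2059} - \frac{4 i \sqrt{2}}{2059} \approx 2.2797 - 0.0027474 i$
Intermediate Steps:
$q = -3620$
$u{\left(v \right)} = \sqrt{-23 + v}$
$o = -3620$
$\frac{-4694 + u{\left(-9 \right)}}{1561 + o} = \frac{-4694 + \sqrt{-23 - 9}}{1561 - 3620} = \frac{-4694 + \sqrt{-32}}{-2059} = \left(-4694 + 4 i \sqrt{2}\right) \left(- \frac{1}{2059}\right) = \frac{4694}{2059} - \frac{4 i \sqrt{2}}{2059}$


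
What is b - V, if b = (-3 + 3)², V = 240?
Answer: -240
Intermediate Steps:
b = 0 (b = 0² = 0)
b - V = 0 - 1*240 = 0 - 240 = -240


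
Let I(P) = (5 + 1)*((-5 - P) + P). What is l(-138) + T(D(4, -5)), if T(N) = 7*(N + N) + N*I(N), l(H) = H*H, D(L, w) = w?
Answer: 19124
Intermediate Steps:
I(P) = -30 (I(P) = 6*(-5) = -30)
l(H) = H²
T(N) = -16*N (T(N) = 7*(N + N) + N*(-30) = 7*(2*N) - 30*N = 14*N - 30*N = -16*N)
l(-138) + T(D(4, -5)) = (-138)² - 16*(-5) = 19044 + 80 = 19124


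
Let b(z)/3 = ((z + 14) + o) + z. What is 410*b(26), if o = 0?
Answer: 81180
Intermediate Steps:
b(z) = 42 + 6*z (b(z) = 3*(((z + 14) + 0) + z) = 3*(((14 + z) + 0) + z) = 3*((14 + z) + z) = 3*(14 + 2*z) = 42 + 6*z)
410*b(26) = 410*(42 + 6*26) = 410*(42 + 156) = 410*198 = 81180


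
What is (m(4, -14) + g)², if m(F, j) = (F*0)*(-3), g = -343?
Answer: 117649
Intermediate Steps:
m(F, j) = 0 (m(F, j) = 0*(-3) = 0)
(m(4, -14) + g)² = (0 - 343)² = (-343)² = 117649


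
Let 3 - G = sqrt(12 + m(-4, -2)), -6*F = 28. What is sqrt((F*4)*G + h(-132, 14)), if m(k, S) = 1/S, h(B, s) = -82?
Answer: sqrt(-1242 + 84*sqrt(46))/3 ≈ 8.6428*I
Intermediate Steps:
F = -14/3 (F = -1/6*28 = -14/3 ≈ -4.6667)
G = 3 - sqrt(46)/2 (G = 3 - sqrt(12 + 1/(-2)) = 3 - sqrt(12 - 1/2) = 3 - sqrt(23/2) = 3 - sqrt(46)/2 ≈ -0.39116)
sqrt((F*4)*G + h(-132, 14)) = sqrt((-14/3*4)*(3 - sqrt(46)/2) - 82) = sqrt(-56*(3 - sqrt(46)/2)/3 - 82) = sqrt((-56 + 28*sqrt(46)/3) - 82) = sqrt(-138 + 28*sqrt(46)/3)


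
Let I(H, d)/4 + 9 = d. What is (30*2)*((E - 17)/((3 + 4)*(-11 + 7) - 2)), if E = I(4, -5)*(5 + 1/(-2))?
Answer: 538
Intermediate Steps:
I(H, d) = -36 + 4*d
E = -252 (E = (-36 + 4*(-5))*(5 + 1/(-2)) = (-36 - 20)*(5 - ½) = -56*9/2 = -252)
(30*2)*((E - 17)/((3 + 4)*(-11 + 7) - 2)) = (30*2)*((-252 - 17)/((3 + 4)*(-11 + 7) - 2)) = 60*(-269/(7*(-4) - 2)) = 60*(-269/(-28 - 2)) = 60*(-269/(-30)) = 60*(-269*(-1/30)) = 60*(269/30) = 538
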